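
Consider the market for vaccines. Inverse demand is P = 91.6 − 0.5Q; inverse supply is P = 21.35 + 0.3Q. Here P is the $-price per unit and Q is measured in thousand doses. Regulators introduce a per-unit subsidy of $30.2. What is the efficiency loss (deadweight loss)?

$570.025 thousand

Competitive equilibrium: 91.6 − 0.5Q = 21.35 + 0.3Q → Q* = 87.8125, P* = 47.6938.
The subsidy lowers effective supply by 30.2: P = 0.3Q − 8.85.
New quantity: 91.6 − 0.5Q = 0.3Q − 8.85 → Q' = 125.5625.
Overproduction ΔQ = 125.5625 − 87.8125 = 37.75; wedge = subsidy = 30.2.
Welfare loss = ½ × 37.75 × 30.2 = $570.025 thousand.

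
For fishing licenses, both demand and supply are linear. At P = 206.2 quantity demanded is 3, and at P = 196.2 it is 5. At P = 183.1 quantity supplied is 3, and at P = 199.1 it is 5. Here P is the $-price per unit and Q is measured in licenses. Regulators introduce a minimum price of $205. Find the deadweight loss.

Demand slope = (196.2 − 206.2)/(5 − 3) = −5, so P = 221.2 − 5Q.
Supply slope = (199.1 − 183.1)/(5 − 3) = 8, so P = 159.1 + 8Q.
Competitive equilibrium: 221.2 − 5Q = 159.1 + 8Q → Q* = 4.7769, P* = 197.3154.
At the floor P = 205, quantity demanded = (221.2 − 205)/5 = 3.24.
Sellers' marginal cost at Q' = 3.24: 159.1 + 8·3.24 = 185.02.
ΔQ = 4.7769 − 3.24 = 1.5369; wedge = 205 − 185.02 = 19.98.
Welfare loss = ½ × 1.5369 × 19.98 = $15.35.

$15.35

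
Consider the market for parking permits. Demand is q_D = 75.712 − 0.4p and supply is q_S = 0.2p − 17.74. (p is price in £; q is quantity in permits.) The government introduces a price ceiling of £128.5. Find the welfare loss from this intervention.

£111.41

In inverse form: demand p = 189.28 − 2.5q, supply p = 88.7 + 5q.
Competitive equilibrium: 189.28 − 2.5q = 88.7 + 5q → q* = 13.4107, p* = 155.7533.
At the ceiling p = 128.5, quantity supplied = (128.5 − 88.7)/5 = 7.96.
Willingness to pay at q' = 7.96: 189.28 − 2.5·7.96 = 169.38.
Δq = 13.4107 − 7.96 = 5.4507; wedge = 169.38 − 128.5 = 40.88.
The triangle = ½ × 5.4507 × 40.88 = £111.41.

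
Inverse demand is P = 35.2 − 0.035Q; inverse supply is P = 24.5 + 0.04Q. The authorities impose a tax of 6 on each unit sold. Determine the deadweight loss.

Competitive equilibrium: 35.2 − 0.035Q = 24.5 + 0.04Q → Q* = 142.6667, P* = 30.2067.
With the tax, the buyer price exceeds the seller price by 6: (35.2 − 0.035Q) − (24.5 + 0.04Q) = 6 → Q' = 62.6667.
ΔQ = 142.6667 − 62.6667 = 80; the wedge equals the tax, 6.
DWL = ½ × 80 × 6 = 240.

240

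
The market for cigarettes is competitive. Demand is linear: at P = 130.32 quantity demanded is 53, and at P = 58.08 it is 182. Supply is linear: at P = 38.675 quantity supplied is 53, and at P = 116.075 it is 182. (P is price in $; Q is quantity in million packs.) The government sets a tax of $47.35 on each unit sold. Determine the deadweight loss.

Demand slope = (58.08 − 130.32)/(182 − 53) = −0.56, so P = 160 − 0.56Q.
Supply slope = (116.075 − 38.675)/(182 − 53) = 0.6, so P = 6.875 + 0.6Q.
Competitive equilibrium: 160 − 0.56Q = 6.875 + 0.6Q → Q* = 132.0043, P* = 86.0776.
With the tax, the buyer price exceeds the seller price by 47.35: (160 − 0.56Q) − (6.875 + 0.6Q) = 47.35 → Q' = 91.1853.
ΔQ = 132.0043 − 91.1853 = 40.819; the wedge equals the tax, 47.35.
Welfare loss = ½ × 40.819 × 47.35 = $966.39 million.

$966.39 million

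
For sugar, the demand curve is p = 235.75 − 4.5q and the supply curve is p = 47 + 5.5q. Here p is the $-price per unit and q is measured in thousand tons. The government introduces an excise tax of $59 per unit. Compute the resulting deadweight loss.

$174.05 thousand

Competitive equilibrium: 235.75 − 4.5q = 47 + 5.5q → q* = 18.875, p* = 150.8125.
With the tax, the buyer price exceeds the seller price by 59: (235.75 − 4.5q) − (47 + 5.5q) = 59 → q' = 12.975.
Δq = 18.875 − 12.975 = 5.9; the wedge equals the tax, 59.
Welfare loss = ½ × 5.9 × 59 = $174.05 thousand.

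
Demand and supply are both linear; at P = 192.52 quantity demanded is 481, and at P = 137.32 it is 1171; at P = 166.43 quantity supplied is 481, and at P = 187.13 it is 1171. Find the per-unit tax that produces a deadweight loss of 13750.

55

Demand slope = (137.32 − 192.52)/(1171 − 481) = −0.08, so P = 231 − 0.08Q.
Supply slope = (187.13 − 166.43)/(1171 − 481) = 0.03, so P = 152 + 0.03Q.
Competitive equilibrium: 231 − 0.08Q = 152 + 0.03Q → Q* = 718.1818, P* = 173.5455.
A tax t gives ΔQ = t/0.11 and wedge t, so DWL = t²/0.22.
t²/0.22 = 13750 → t² = 3025 → t = 55.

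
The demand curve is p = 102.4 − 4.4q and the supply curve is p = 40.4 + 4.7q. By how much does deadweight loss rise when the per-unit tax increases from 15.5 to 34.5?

Competitive equilibrium: 102.4 − 4.4q = 40.4 + 4.7q → q* = 6.8132, p* = 72.422.
For a per-unit tax t: Δq = t/9.1, so DWL = ½·t·(t/9.1) = t²/18.2.
At t = 15.5: DWL = 13.201. At t = 34.5: DWL = 65.398.
Increase = 65.398 − 13.201 = 52.20.

52.20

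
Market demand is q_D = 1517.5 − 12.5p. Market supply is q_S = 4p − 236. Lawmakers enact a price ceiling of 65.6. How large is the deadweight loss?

In inverse form: demand p = 121.4 − 0.08q, supply p = 59 + 0.25q.
Competitive equilibrium: 121.4 − 0.08q = 59 + 0.25q → q* = 189.0909, p* = 106.2727.
At the ceiling p = 65.6, quantity supplied = (65.6 − 59)/0.25 = 26.4.
Willingness to pay at q' = 26.4: 121.4 − 0.08·26.4 = 119.288.
Δq = 189.0909 − 26.4 = 162.6909; wedge = 119.288 − 65.6 = 53.688.
The triangle = ½ × 162.6909 × 53.688 = 4367.27.

4367.27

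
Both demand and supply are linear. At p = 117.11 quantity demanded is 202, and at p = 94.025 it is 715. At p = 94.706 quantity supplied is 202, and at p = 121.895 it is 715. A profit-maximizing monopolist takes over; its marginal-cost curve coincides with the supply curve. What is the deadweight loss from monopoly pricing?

Demand slope = (94.025 − 117.11)/(715 − 202) = −0.045, so p = 126.2 − 0.045q.
Supply slope = (121.895 − 94.706)/(715 − 202) = 0.053, so p = 84 + 0.053q.
Competitive equilibrium: 126.2 − 0.045q = 84 + 0.053q → q* = 430.6122, p* = 106.8224.
Marginal revenue: MR = 126.2 − 0.09q. Set MR = MC: 126.2 − 0.09q = 84 + 0.053q → q_m = 295.1049.
Price p_m = 126.2 − 0.045·295.1049 = 112.9203; MC(q_m) = 84 + 0.053·295.1049 = 99.6406.
Competitive q* = 430.6122, so Δq = 135.5073; wedge = 112.9203 − 99.6406 = 13.2797.
Welfare loss = ½ × 135.5073 × 13.2797 = 899.75.

899.75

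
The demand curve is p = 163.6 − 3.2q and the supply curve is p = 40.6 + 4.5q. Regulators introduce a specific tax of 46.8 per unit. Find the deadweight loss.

142.22

Competitive equilibrium: 163.6 − 3.2q = 40.6 + 4.5q → q* = 15.974, p* = 112.4831.
With the tax, the buyer price exceeds the seller price by 46.8: (163.6 − 3.2q) − (40.6 + 4.5q) = 46.8 → q' = 9.8961.
Δq = 15.974 − 9.8961 = 6.0779; the wedge equals the tax, 46.8.
DWL = ½ × 6.0779 × 46.8 = 142.22.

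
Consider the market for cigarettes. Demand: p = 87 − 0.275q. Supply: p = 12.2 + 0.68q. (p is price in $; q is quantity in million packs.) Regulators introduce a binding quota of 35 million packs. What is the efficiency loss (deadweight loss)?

Competitive equilibrium: 87 − 0.275q = 12.2 + 0.68q → q* = 78.3246, p* = 65.4607.
At q = 35: demand price = 87 − 0.275·35 = 77.375; supply price = 12.2 + 0.68·35 = 36.
Δq = 78.3246 − 35 = 43.3246; wedge = 77.375 − 36 = 41.375.
DWL = ½ × 43.3246 × 41.375 = $896.28 million.

$896.28 million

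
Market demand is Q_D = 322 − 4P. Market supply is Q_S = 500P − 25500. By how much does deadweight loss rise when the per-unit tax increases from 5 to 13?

In inverse form: demand P = 80.5 − 0.25Q, supply P = 51 + 0.002Q.
Competitive equilibrium: 80.5 − 0.25Q = 51 + 0.002Q → Q* = 117.0635, P* = 51.2341.
For a per-unit tax t: ΔQ = t/0.252, so DWL = ½·t·(t/0.252) = t²/0.504.
At t = 5: DWL = 49.603. At t = 13: DWL = 335.317.
Increase = 335.317 − 49.603 = 285.71.

285.71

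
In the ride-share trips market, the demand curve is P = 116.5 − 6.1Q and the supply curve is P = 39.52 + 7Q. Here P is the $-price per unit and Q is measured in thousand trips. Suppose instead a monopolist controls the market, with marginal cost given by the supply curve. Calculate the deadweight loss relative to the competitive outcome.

$22.83 thousand

Competitive equilibrium: 116.5 − 6.1Q = 39.52 + 7Q → Q* = 5.8763, P* = 80.6544.
Marginal revenue: MR = 116.5 − 12.2Q. Set MR = MC: 116.5 − 12.2Q = 39.52 + 7Q → Q_m = 4.0094.
Price P_m = 116.5 − 6.1·4.0094 = 92.0427; MC(Q_m) = 39.52 + 7·4.0094 = 67.5858.
Competitive Q* = 5.8763, so ΔQ = 1.8669; wedge = 92.0427 − 67.5858 = 24.4569.
Deadweight loss = ½ × 1.8669 × 24.4569 = $22.83 thousand.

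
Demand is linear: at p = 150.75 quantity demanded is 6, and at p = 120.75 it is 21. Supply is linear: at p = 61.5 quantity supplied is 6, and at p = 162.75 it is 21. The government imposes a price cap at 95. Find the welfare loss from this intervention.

Demand slope = (120.75 − 150.75)/(21 − 6) = −2, so p = 162.75 − 2q.
Supply slope = (162.75 − 61.5)/(21 − 6) = 6.75, so p = 21 + 6.75q.
Competitive equilibrium: 162.75 − 2q = 21 + 6.75q → q* = 16.2, p* = 130.35.
At the ceiling p = 95, quantity supplied = (95 − 21)/6.75 = 10.963.
Willingness to pay at q' = 10.963: 162.75 − 2·10.963 = 140.824.
Δq = 16.2 − 10.963 = 5.237; wedge = 140.824 − 95 = 45.824.
The triangle = ½ × 5.237 × 45.824 = 119.99.

119.99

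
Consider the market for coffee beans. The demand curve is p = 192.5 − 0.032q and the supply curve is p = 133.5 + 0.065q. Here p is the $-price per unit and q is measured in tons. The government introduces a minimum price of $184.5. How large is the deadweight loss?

Competitive equilibrium: 192.5 − 0.032q = 133.5 + 0.065q → q* = 608.2474, p* = 173.0361.
At the floor p = 184.5, quantity demanded = (192.5 − 184.5)/0.032 = 250.
Sellers' marginal cost at q' = 250: 133.5 + 0.065·250 = 149.75.
Δq = 608.2474 − 250 = 358.2474; wedge = 184.5 − 149.75 = 34.75.
Welfare loss = ½ × 358.2474 × 34.75 = $6224.55.

$6224.55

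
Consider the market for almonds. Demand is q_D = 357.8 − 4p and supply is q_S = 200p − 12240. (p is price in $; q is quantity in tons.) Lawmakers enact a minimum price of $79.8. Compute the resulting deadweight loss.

$664.35

In inverse form: demand p = 89.45 − 0.25q, supply p = 61.2 + 0.005q.
Competitive equilibrium: 89.45 − 0.25q = 61.2 + 0.005q → q* = 110.7843, p* = 61.7539.
At the floor p = 79.8, quantity demanded = (89.45 − 79.8)/0.25 = 38.6.
Sellers' marginal cost at q' = 38.6: 61.2 + 0.005·38.6 = 61.393.
Δq = 110.7843 − 38.6 = 72.1843; wedge = 79.8 − 61.393 = 18.407.
Deadweight loss = ½ × 72.1843 × 18.407 = $664.35.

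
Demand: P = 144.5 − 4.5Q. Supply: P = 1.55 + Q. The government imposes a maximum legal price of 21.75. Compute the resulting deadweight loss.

92.22

Competitive equilibrium: 144.5 − 4.5Q = 1.55 + Q → Q* = 25.9909, P* = 27.5409.
At the ceiling P = 21.75, quantity supplied = (21.75 − 1.55)/1 = 20.2.
Willingness to pay at Q' = 20.2: 144.5 − 4.5·20.2 = 53.6.
ΔQ = 25.9909 − 20.2 = 5.7909; wedge = 53.6 − 21.75 = 31.85.
Welfare loss = ½ × 5.7909 × 31.85 = 92.22.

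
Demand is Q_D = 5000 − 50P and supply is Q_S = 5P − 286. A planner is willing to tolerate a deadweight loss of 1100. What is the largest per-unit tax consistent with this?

22

In inverse form: demand P = 100 − 0.02Q, supply P = 57.2 + 0.2Q.
Competitive equilibrium: 100 − 0.02Q = 57.2 + 0.2Q → Q* = 194.5455, P* = 96.1091.
A tax t gives ΔQ = t/0.22 and wedge t, so DWL = t²/0.44.
t²/0.44 = 1100 → t² = 484 → t = 22.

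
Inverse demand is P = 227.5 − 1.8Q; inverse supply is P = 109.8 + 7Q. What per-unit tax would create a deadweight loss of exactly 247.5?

Competitive equilibrium: 227.5 − 1.8Q = 109.8 + 7Q → Q* = 13.375, P* = 203.425.
A tax t gives ΔQ = t/8.8 and wedge t, so DWL = t²/17.6.
t²/17.6 = 247.5 → t² = 4356 → t = 66.

66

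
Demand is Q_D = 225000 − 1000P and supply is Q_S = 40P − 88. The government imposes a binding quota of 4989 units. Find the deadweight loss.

In inverse form: demand P = 225 − 0.001Q, supply P = 2.2 + 0.025Q.
Competitive equilibrium: 225 − 0.001Q = 2.2 + 0.025Q → Q* = 8569.2308, P* = 216.4308.
At Q = 4989: demand price = 225 − 0.001·4989 = 220.011; supply price = 2.2 + 0.025·4989 = 126.925.
ΔQ = 8569.2308 − 4989 = 3580.2308; wedge = 220.011 − 126.925 = 93.086.
Welfare loss = ½ × 3580.2308 × 93.086 = 166634.68.

166634.68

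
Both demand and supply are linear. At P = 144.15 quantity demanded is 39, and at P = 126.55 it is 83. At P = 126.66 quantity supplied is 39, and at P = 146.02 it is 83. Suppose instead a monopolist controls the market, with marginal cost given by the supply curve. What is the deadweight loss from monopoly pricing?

156.40

Demand slope = (126.55 − 144.15)/(83 − 39) = −0.4, so P = 159.75 − 0.4Q.
Supply slope = (146.02 − 126.66)/(83 − 39) = 0.44, so P = 109.5 + 0.44Q.
Competitive equilibrium: 159.75 − 0.4Q = 109.5 + 0.44Q → Q* = 59.8214, P* = 135.8214.
Marginal revenue: MR = 159.75 − 0.8Q. Set MR = MC: 159.75 − 0.8Q = 109.5 + 0.44Q → Q_m = 40.5242.
Price P_m = 159.75 − 0.4·40.5242 = 143.5403; MC(Q_m) = 109.5 + 0.44·40.5242 = 127.3306.
Competitive Q* = 59.8214, so ΔQ = 19.2972; wedge = 143.5403 − 127.3306 = 16.2097.
DWL = ½ × 19.2972 × 16.2097 = 156.40.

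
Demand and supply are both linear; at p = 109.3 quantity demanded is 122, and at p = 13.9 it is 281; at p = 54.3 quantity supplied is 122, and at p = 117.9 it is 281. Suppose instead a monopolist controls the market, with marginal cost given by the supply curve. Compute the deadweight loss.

Demand slope = (13.9 − 109.3)/(281 − 122) = −0.6, so p = 182.5 − 0.6q.
Supply slope = (117.9 − 54.3)/(281 − 122) = 0.4, so p = 5.5 + 0.4q.
Competitive equilibrium: 182.5 − 0.6q = 5.5 + 0.4q → q* = 177, p* = 76.3.
Marginal revenue: MR = 182.5 − 1.2q. Set MR = MC: 182.5 − 1.2q = 5.5 + 0.4q → q_m = 110.625.
Price p_m = 182.5 − 0.6·110.625 = 116.125; MC(q_m) = 5.5 + 0.4·110.625 = 49.75.
Competitive q* = 177, so Δq = 66.375; wedge = 116.125 − 49.75 = 66.375.
The triangle = ½ × 66.375 × 66.375 = 2202.82.

2202.82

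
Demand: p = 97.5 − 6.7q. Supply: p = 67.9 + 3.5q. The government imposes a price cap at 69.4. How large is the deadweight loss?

Competitive equilibrium: 97.5 − 6.7q = 67.9 + 3.5q → q* = 2.902, p* = 78.0569.
At the ceiling p = 69.4, quantity supplied = (69.4 − 67.9)/3.5 = 0.4286.
Willingness to pay at q' = 0.4286: 97.5 − 6.7·0.4286 = 94.6284.
Δq = 2.902 − 0.4286 = 2.4734; wedge = 94.6284 − 69.4 = 25.2284.
Deadweight loss = ½ × 2.4734 × 25.2284 = 31.20.

31.20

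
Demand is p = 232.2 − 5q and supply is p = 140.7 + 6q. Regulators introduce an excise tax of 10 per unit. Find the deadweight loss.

Competitive equilibrium: 232.2 − 5q = 140.7 + 6q → q* = 8.3182, p* = 190.6091.
With the tax, the buyer price exceeds the seller price by 10: (232.2 − 5q) − (140.7 + 6q) = 10 → q' = 7.4091.
Δq = 8.3182 − 7.4091 = 0.9091; the wedge equals the tax, 10.
The triangle = ½ × 0.9091 × 10 = 4.55.

4.55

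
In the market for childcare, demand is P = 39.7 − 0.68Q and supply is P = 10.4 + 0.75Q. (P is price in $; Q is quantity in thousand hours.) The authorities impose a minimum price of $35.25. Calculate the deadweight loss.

Competitive equilibrium: 39.7 − 0.68Q = 10.4 + 0.75Q → Q* = 20.4895, P* = 25.7671.
At the floor P = 35.25, quantity demanded = (39.7 − 35.25)/0.68 = 6.5441.
Sellers' marginal cost at Q' = 6.5441: 10.4 + 0.75·6.5441 = 15.3081.
ΔQ = 20.4895 − 6.5441 = 13.9454; wedge = 35.25 − 15.3081 = 19.9419.
Welfare loss = ½ × 13.9454 × 19.9419 = $139.05 thousand.

$139.05 thousand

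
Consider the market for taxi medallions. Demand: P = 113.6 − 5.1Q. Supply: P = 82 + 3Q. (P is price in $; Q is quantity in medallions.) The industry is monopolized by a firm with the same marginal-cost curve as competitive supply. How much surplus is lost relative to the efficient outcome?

Competitive equilibrium: 113.6 − 5.1Q = 82 + 3Q → Q* = 3.9012, P* = 93.7037.
Marginal revenue: MR = 113.6 − 10.2Q. Set MR = MC: 113.6 − 10.2Q = 82 + 3Q → Q_m = 2.3939.
Price P_m = 113.6 − 5.1·2.3939 = 101.3911; MC(Q_m) = 82 + 3·2.3939 = 89.1817.
Competitive Q* = 3.9012, so ΔQ = 1.5073; wedge = 101.3911 − 89.1817 = 12.2094.
Deadweight loss = ½ × 1.5073 × 12.2094 = $9.20.

$9.20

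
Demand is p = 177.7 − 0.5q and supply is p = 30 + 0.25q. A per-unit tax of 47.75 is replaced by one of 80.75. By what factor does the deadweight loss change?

Competitive equilibrium: 177.7 − 0.5q = 30 + 0.25q → q* = 196.9333, p* = 79.2333.
For a per-unit tax t: Δq = t/0.75, so DWL = ½·t·(t/0.75) = t²/1.5.
At t = 47.75: DWL = 1520.042. At t = 80.75: DWL = 4347.042.
Ratio = (80.75/47.75)² = 2.860.

2.860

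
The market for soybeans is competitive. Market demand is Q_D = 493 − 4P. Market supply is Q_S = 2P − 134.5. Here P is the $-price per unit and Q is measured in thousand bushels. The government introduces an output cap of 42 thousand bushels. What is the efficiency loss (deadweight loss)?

In inverse form: demand P = 123.25 − 0.25Q, supply P = 67.25 + 0.5Q.
Competitive equilibrium: 123.25 − 0.25Q = 67.25 + 0.5Q → Q* = 74.6667, P* = 104.5833.
At Q = 42: demand price = 123.25 − 0.25·42 = 112.75; supply price = 67.25 + 0.5·42 = 88.25.
ΔQ = 74.6667 − 42 = 32.6667; wedge = 112.75 − 88.25 = 24.5.
DWL = ½ × 32.6667 × 24.5 = $400.17 thousand.

$400.17 thousand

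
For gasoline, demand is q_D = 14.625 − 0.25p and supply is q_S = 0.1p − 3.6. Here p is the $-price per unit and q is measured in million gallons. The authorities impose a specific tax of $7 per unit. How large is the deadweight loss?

In inverse form: demand p = 58.5 − 4q, supply p = 36 + 10q.
Competitive equilibrium: 58.5 − 4q = 36 + 10q → q* = 1.6071, p* = 52.0714.
With the tax, the buyer price exceeds the seller price by 7: (58.5 − 4q) − (36 + 10q) = 7 → q' = 1.1071.
Δq = 1.6071 − 1.1071 = 0.5; the wedge equals the tax, 7.
DWL = ½ × 0.5 × 7 = $1.75 million.

$1.75 million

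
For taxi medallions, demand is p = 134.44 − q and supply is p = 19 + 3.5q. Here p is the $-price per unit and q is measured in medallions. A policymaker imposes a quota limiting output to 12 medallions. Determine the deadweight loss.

Competitive equilibrium: 134.44 − q = 19 + 3.5q → q* = 25.6533, p* = 108.7867.
At q = 12: demand price = 134.44 − 1·12 = 122.44; supply price = 19 + 3.5·12 = 61.
Δq = 25.6533 − 12 = 13.6533; wedge = 122.44 − 61 = 61.44.
The triangle = ½ × 13.6533 × 61.44 = $419.43.

$419.43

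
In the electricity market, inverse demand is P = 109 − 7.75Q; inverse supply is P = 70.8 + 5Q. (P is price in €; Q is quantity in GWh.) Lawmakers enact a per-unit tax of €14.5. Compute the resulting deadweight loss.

Competitive equilibrium: 109 − 7.75Q = 70.8 + 5Q → Q* = 2.9961, P* = 85.7804.
With the tax, the buyer price exceeds the seller price by 14.5: (109 − 7.75Q) − (70.8 + 5Q) = 14.5 → Q' = 1.8588.
ΔQ = 2.9961 − 1.8588 = 1.1373; the wedge equals the tax, 14.5.
Deadweight loss = ½ × 1.1373 × 14.5 = €8.25.

€8.25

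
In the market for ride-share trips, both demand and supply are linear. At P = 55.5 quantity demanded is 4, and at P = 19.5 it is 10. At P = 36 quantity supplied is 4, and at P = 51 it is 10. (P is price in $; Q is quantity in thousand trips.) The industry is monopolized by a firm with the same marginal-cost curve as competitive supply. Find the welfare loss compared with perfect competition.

$28.83 thousand

Demand slope = (19.5 − 55.5)/(10 − 4) = −6, so P = 79.5 − 6Q.
Supply slope = (51 − 36)/(10 − 4) = 2.5, so P = 26 + 2.5Q.
Competitive equilibrium: 79.5 − 6Q = 26 + 2.5Q → Q* = 6.2941, P* = 41.7353.
Marginal revenue: MR = 79.5 − 12Q. Set MR = MC: 79.5 − 12Q = 26 + 2.5Q → Q_m = 3.6897.
Price P_m = 79.5 − 6·3.6897 = 57.3618; MC(Q_m) = 26 + 2.5·3.6897 = 35.2243.
Competitive Q* = 6.2941, so ΔQ = 2.6044; wedge = 57.3618 − 35.2243 = 22.1375.
DWL = ½ × 2.6044 × 22.1375 = $28.83 thousand.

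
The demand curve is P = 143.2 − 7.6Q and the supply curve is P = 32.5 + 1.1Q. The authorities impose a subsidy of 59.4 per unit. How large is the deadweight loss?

Competitive equilibrium: 143.2 − 7.6Q = 32.5 + 1.1Q → Q* = 12.7241, P* = 46.4966.
The subsidy lowers effective supply by 59.4: P = 1.1Q − 26.9.
New quantity: 143.2 − 7.6Q = 1.1Q − 26.9 → Q' = 19.5517.
Overproduction ΔQ = 19.5517 − 12.7241 = 6.8276; wedge = subsidy = 59.4.
Deadweight loss = ½ × 6.8276 × 59.4 = 202.78.

202.78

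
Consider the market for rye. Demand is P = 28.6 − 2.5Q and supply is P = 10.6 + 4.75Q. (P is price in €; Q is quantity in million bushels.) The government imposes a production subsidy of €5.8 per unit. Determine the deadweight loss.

€2.32 million

Competitive equilibrium: 28.6 − 2.5Q = 10.6 + 4.75Q → Q* = 2.4828, P* = 22.3931.
The subsidy lowers effective supply by 5.8: P = 4.8 + 4.75Q.
New quantity: 28.6 − 2.5Q = 4.8 + 4.75Q → Q' = 3.2828.
Overproduction ΔQ = 3.2828 − 2.4828 = 0.8; wedge = subsidy = 5.8.
The triangle = ½ × 0.8 × 5.8 = €2.32 million.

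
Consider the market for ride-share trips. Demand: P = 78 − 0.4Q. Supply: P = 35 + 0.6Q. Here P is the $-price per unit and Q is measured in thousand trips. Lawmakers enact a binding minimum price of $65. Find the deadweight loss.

$55.125 thousand

Competitive equilibrium: 78 − 0.4Q = 35 + 0.6Q → Q* = 43, P* = 60.8.
At the floor P = 65, quantity demanded = (78 − 65)/0.4 = 32.5.
Sellers' marginal cost at Q' = 32.5: 35 + 0.6·32.5 = 54.5.
ΔQ = 43 − 32.5 = 10.5; wedge = 65 − 54.5 = 10.5.
DWL = ½ × 10.5 × 10.5 = $55.125 thousand.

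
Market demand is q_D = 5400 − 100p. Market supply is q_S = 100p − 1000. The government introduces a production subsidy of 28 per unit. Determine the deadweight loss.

In inverse form: demand p = 54 − 0.01q, supply p = 10 + 0.01q.
Competitive equilibrium: 54 − 0.01q = 10 + 0.01q → q* = 2200, p* = 32.
The subsidy lowers effective supply by 28: p = 0.01q − 18.
New quantity: 54 − 0.01q = 0.01q − 18 → q' = 3600.
Overproduction Δq = 3600 − 2200 = 1400; wedge = subsidy = 28.
Deadweight loss = ½ × 1400 × 28 = 19600.

19600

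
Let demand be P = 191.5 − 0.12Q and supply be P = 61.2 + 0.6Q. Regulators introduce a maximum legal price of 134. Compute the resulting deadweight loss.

Competitive equilibrium: 191.5 − 0.12Q = 61.2 + 0.6Q → Q* = 180.9722, P* = 169.7833.
At the ceiling P = 134, quantity supplied = (134 − 61.2)/0.6 = 121.3333.
Willingness to pay at Q' = 121.3333: 191.5 − 0.12·121.3333 = 176.94.
ΔQ = 180.9722 − 121.3333 = 59.6389; wedge = 176.94 − 134 = 42.94.
The triangle = ½ × 59.6389 × 42.94 = 1280.45.

1280.45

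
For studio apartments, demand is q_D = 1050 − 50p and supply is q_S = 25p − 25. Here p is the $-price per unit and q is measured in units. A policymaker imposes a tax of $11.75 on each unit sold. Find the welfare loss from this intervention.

In inverse form: demand p = 21 − 0.02q, supply p = 1 + 0.04q.
Competitive equilibrium: 21 − 0.02q = 1 + 0.04q → q* = 333.3333, p* = 14.3333.
With the tax, the buyer price exceeds the seller price by 11.75: (21 − 0.02q) − (1 + 0.04q) = 11.75 → q' = 137.5.
Δq = 333.3333 − 137.5 = 195.8333; the wedge equals the tax, 11.75.
DWL = ½ × 195.8333 × 11.75 = $1150.52.

$1150.52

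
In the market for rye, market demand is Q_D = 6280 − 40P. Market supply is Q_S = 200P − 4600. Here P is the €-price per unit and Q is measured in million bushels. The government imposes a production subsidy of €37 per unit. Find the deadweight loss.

€22816.67 million

In inverse form: demand P = 157 − 0.025Q, supply P = 23 + 0.005Q.
Competitive equilibrium: 157 − 0.025Q = 23 + 0.005Q → Q* = 4466.6667, P* = 45.3333.
The subsidy lowers effective supply by 37: P = 0.005Q − 14.
New quantity: 157 − 0.025Q = 0.005Q − 14 → Q' = 5700.
Overproduction ΔQ = 5700 − 4466.6667 = 1233.3333; wedge = subsidy = 37.
Welfare loss = ½ × 1233.3333 × 37 = €22816.67 million.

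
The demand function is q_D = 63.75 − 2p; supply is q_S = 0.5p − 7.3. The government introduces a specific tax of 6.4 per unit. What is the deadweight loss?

8.192

In inverse form: demand p = 31.875 − 0.5q, supply p = 14.6 + 2q.
Competitive equilibrium: 31.875 − 0.5q = 14.6 + 2q → q* = 6.91, p* = 28.42.
With the tax, the buyer price exceeds the seller price by 6.4: (31.875 − 0.5q) − (14.6 + 2q) = 6.4 → q' = 4.35.
Δq = 6.91 − 4.35 = 2.56; the wedge equals the tax, 6.4.
Deadweight loss = ½ × 2.56 × 6.4 = 8.192.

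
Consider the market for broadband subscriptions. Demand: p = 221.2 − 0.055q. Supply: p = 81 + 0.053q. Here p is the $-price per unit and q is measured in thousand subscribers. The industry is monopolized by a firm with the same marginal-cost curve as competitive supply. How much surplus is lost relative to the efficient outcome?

Competitive equilibrium: 221.2 − 0.055q = 81 + 0.053q → q* = 1298.14815, p* = 149.80185.
Marginal revenue: MR = 221.2 − 0.11q. Set MR = MC: 221.2 − 0.11q = 81 + 0.053q → q_m = 860.1227.
Price p_m = 221.2 − 0.055·860.1227 = 173.89325; MC(q_m) = 81 + 0.053·860.1227 = 126.5865.
Competitive q* = 1298.14815, so Δq = 438.02545; wedge = 173.89325 − 126.5865 = 47.30675.
Deadweight loss = ½ × 438.02545 × 47.30675 = $10360.78 thousand.

$10360.78 thousand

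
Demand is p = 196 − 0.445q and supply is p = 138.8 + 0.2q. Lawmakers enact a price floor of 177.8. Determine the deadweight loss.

Competitive equilibrium: 196 − 0.445q = 138.8 + 0.2q → q* = 88.6822, p* = 156.5364.
At the floor p = 177.8, quantity demanded = (196 − 177.8)/0.445 = 40.8989.
Sellers' marginal cost at q' = 40.8989: 138.8 + 0.2·40.8989 = 146.9798.
Δq = 88.6822 − 40.8989 = 47.7833; wedge = 177.8 − 146.9798 = 30.8202.
The triangle = ½ × 47.7833 × 30.8202 = 736.35.

736.35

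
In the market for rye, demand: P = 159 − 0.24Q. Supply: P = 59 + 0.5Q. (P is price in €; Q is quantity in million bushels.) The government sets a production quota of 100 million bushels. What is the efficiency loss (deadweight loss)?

€456.76 million

Competitive equilibrium: 159 − 0.24Q = 59 + 0.5Q → Q* = 135.1351, P* = 126.5676.
At Q = 100: demand price = 159 − 0.24·100 = 135; supply price = 59 + 0.5·100 = 109.
ΔQ = 135.1351 − 100 = 35.1351; wedge = 135 − 109 = 26.
The triangle = ½ × 35.1351 × 26 = €456.76 million.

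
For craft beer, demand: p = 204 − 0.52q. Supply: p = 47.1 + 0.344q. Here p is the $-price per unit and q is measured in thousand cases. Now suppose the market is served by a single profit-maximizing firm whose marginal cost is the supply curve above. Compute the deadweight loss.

Competitive equilibrium: 204 − 0.52q = 47.1 + 0.344q → q* = 181.5972, p* = 109.5694.
Marginal revenue: MR = 204 − 1.04q. Set MR = MC: 204 − 1.04q = 47.1 + 0.344q → q_m = 113.3671.
Price p_m = 204 − 0.52·113.3671 = 145.0491; MC(q_m) = 47.1 + 0.344·113.3671 = 86.0983.
Competitive q* = 181.5972, so Δq = 68.2301; wedge = 145.0491 − 86.0983 = 58.9508.
Welfare loss = ½ × 68.2301 × 58.9508 = $2011.11 thousand.

$2011.11 thousand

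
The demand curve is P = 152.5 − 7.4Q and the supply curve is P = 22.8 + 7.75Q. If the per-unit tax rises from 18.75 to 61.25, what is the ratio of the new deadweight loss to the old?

Competitive equilibrium: 152.5 − 7.4Q = 22.8 + 7.75Q → Q* = 8.5611, P* = 89.1482.
For a per-unit tax t: ΔQ = t/15.15, so DWL = ½·t·(t/15.15) = t²/30.3.
At t = 18.75: DWL = 11.603. At t = 61.25: DWL = 123.814.
Ratio = (61.25/18.75)² = 10.671.

10.671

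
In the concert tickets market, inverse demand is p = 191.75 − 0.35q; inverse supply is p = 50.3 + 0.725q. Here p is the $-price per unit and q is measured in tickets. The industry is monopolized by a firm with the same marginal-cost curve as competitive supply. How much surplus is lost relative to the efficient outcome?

$561.40

Competitive equilibrium: 191.75 − 0.35q = 50.3 + 0.725q → q* = 131.5814, p* = 145.6965.
Marginal revenue: MR = 191.75 − 0.7q. Set MR = MC: 191.75 − 0.7q = 50.3 + 0.725q → q_m = 99.2632.
Price p_m = 191.75 − 0.35·99.2632 = 157.0079; MC(q_m) = 50.3 + 0.725·99.2632 = 122.2658.
Competitive q* = 131.5814, so Δq = 32.3182; wedge = 157.0079 − 122.2658 = 34.7421.
Deadweight loss = ½ × 32.3182 × 34.7421 = $561.40.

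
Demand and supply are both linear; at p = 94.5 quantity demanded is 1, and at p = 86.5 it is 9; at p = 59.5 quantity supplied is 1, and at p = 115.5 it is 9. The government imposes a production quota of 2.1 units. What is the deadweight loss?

42.90

Demand slope = (86.5 − 94.5)/(9 − 1) = −1, so p = 95.5 − q.
Supply slope = (115.5 − 59.5)/(9 − 1) = 7, so p = 52.5 + 7q.
Competitive equilibrium: 95.5 − q = 52.5 + 7q → q* = 5.375, p* = 90.125.
At q = 2.1: demand price = 95.5 − 1·2.1 = 93.4; supply price = 52.5 + 7·2.1 = 67.2.
Δq = 5.375 − 2.1 = 3.275; wedge = 93.4 − 67.2 = 26.2.
DWL = ½ × 3.275 × 26.2 = 42.90.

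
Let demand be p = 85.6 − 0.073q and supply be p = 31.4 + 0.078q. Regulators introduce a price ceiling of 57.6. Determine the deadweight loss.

40.09

Competitive equilibrium: 85.6 − 0.073q = 31.4 + 0.078q → q* = 358.9404, p* = 59.3974.
At the ceiling p = 57.6, quantity supplied = (57.6 − 31.4)/0.078 = 335.8974.
Willingness to pay at q' = 335.8974: 85.6 − 0.073·335.8974 = 61.0795.
Δq = 358.9404 − 335.8974 = 23.043; wedge = 61.0795 − 57.6 = 3.4795.
Deadweight loss = ½ × 23.043 × 3.4795 = 40.09.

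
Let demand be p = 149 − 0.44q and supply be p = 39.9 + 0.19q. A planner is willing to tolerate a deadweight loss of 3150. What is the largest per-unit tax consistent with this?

Competitive equilibrium: 149 − 0.44q = 39.9 + 0.19q → q* = 173.1746, p* = 72.8032.
A tax t gives Δq = t/0.63 and wedge t, so DWL = t²/1.26.
t²/1.26 = 3150 → t² = 3969 → t = 63.

63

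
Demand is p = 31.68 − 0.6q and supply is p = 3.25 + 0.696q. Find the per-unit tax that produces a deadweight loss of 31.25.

9

Competitive equilibrium: 31.68 − 0.6q = 3.25 + 0.696q → q* = 21.9367, p* = 18.518.
A tax t gives Δq = t/1.296 and wedge t, so DWL = t²/2.592.
t²/2.592 = 31.25 → t² = 81 → t = 9.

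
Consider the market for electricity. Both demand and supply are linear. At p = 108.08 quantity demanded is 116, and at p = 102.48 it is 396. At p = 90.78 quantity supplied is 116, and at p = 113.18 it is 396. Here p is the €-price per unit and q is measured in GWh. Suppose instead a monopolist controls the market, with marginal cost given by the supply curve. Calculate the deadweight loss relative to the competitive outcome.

Demand slope = (102.48 − 108.08)/(396 − 116) = −0.02, so p = 110.4 − 0.02q.
Supply slope = (113.18 − 90.78)/(396 − 116) = 0.08, so p = 81.5 + 0.08q.
Competitive equilibrium: 110.4 − 0.02q = 81.5 + 0.08q → q* = 289, p* = 104.62.
Marginal revenue: MR = 110.4 − 0.04q. Set MR = MC: 110.4 − 0.04q = 81.5 + 0.08q → q_m = 240.8333.
Price p_m = 110.4 − 0.02·240.8333 = 105.5833; MC(q_m) = 81.5 + 0.08·240.8333 = 100.7667.
Competitive q* = 289, so Δq = 48.1667; wedge = 105.5833 − 100.7667 = 4.8166.
Welfare loss = ½ × 48.1667 × 4.8166 = €116.

€116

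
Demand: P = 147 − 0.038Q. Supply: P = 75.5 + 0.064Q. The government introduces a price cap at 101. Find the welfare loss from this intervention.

4668.14

Competitive equilibrium: 147 − 0.038Q = 75.5 + 0.064Q → Q* = 700.98039, P* = 120.36275.
At the ceiling P = 101, quantity supplied = (101 − 75.5)/0.064 = 398.4375.
Willingness to pay at Q' = 398.4375: 147 − 0.038·398.4375 = 131.85938.
ΔQ = 700.98039 − 398.4375 = 302.54289; wedge = 131.85938 − 101 = 30.85938.
DWL = ½ × 302.54289 × 30.85938 = 4668.14.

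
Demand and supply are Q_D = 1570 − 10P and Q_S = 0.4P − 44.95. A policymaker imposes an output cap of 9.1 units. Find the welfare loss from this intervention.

84.53

In inverse form: demand P = 157 − 0.1Q, supply P = 112.375 + 2.5Q.
Competitive equilibrium: 157 − 0.1Q = 112.375 + 2.5Q → Q* = 17.1635, P* = 155.2837.
At Q = 9.1: demand price = 157 − 0.1·9.1 = 156.09; supply price = 112.375 + 2.5·9.1 = 135.125.
ΔQ = 17.1635 − 9.1 = 8.0635; wedge = 156.09 − 135.125 = 20.965.
DWL = ½ × 8.0635 × 20.965 = 84.53.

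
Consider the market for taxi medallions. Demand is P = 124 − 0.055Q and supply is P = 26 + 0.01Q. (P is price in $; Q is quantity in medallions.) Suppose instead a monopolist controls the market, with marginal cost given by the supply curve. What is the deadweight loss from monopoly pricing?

Competitive equilibrium: 124 − 0.055Q = 26 + 0.01Q → Q* = 1507.69231, P* = 41.07692.
Marginal revenue: MR = 124 − 0.11Q. Set MR = MC: 124 − 0.11Q = 26 + 0.01Q → Q_m = 816.66667.
Price P_m = 124 − 0.055·816.66667 = 79.08333; MC(Q_m) = 26 + 0.01·816.66667 = 34.16667.
Competitive Q* = 1507.69231, so ΔQ = 691.02564; wedge = 79.08333 − 34.16667 = 44.91666.
Deadweight loss = ½ × 691.02564 × 44.91666 = $15519.28.

$15519.28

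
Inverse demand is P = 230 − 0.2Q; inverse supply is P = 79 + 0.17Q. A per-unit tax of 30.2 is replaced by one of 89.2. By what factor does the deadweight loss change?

Competitive equilibrium: 230 − 0.2Q = 79 + 0.17Q → Q* = 408.1081, P* = 148.3784.
For a per-unit tax t: ΔQ = t/0.37, so DWL = ½·t·(t/0.37) = t²/0.74.
At t = 30.2: DWL = 1232.486. At t = 89.2: DWL = 10752.216.
Ratio = (89.2/30.2)² = 8.724.

8.724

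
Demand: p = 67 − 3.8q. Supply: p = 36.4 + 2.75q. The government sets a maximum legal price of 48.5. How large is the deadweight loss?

Competitive equilibrium: 67 − 3.8q = 36.4 + 2.75q → q* = 4.6718, p* = 49.2473.
At the ceiling p = 48.5, quantity supplied = (48.5 − 36.4)/2.75 = 4.4.
Willingness to pay at q' = 4.4: 67 − 3.8·4.4 = 50.28.
Δq = 4.6718 − 4.4 = 0.2718; wedge = 50.28 − 48.5 = 1.78.
DWL = ½ × 0.2718 × 1.78 = 0.24.

0.24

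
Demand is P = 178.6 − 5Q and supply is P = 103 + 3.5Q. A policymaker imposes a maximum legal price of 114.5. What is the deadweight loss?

133.68

Competitive equilibrium: 178.6 − 5Q = 103 + 3.5Q → Q* = 8.8941, P* = 134.1294.
At the ceiling P = 114.5, quantity supplied = (114.5 − 103)/3.5 = 3.2857.
Willingness to pay at Q' = 3.2857: 178.6 − 5·3.2857 = 162.1715.
ΔQ = 8.8941 − 3.2857 = 5.6084; wedge = 162.1715 − 114.5 = 47.6715.
The triangle = ½ × 5.6084 × 47.6715 = 133.68.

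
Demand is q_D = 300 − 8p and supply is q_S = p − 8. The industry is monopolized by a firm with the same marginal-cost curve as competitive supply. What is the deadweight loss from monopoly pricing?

3.87

In inverse form: demand p = 37.5 − 0.125q, supply p = 8 + q.
Competitive equilibrium: 37.5 − 0.125q = 8 + q → q* = 26.2222, p* = 34.2222.
Marginal revenue: MR = 37.5 − 0.25q. Set MR = MC: 37.5 − 0.25q = 8 + q → q_m = 23.6.
Price p_m = 37.5 − 0.125·23.6 = 34.55; MC(q_m) = 8 + 1·23.6 = 31.6.
Competitive q* = 26.2222, so Δq = 2.6222; wedge = 34.55 − 31.6 = 2.95.
DWL = ½ × 2.6222 × 2.95 = 3.87.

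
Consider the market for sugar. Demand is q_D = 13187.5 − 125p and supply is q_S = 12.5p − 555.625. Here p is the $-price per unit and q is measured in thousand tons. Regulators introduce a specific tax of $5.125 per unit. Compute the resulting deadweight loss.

In inverse form: demand p = 105.5 − 0.008q, supply p = 44.45 + 0.08q.
Competitive equilibrium: 105.5 − 0.008q = 44.45 + 0.08q → q* = 693.75, p* = 99.95.
With the tax, the buyer price exceeds the seller price by 5.125: (105.5 − 0.008q) − (44.45 + 0.08q) = 5.125 → q' = 635.5114.
Δq = 693.75 − 635.5114 = 58.2386; the wedge equals the tax, 5.125.
Welfare loss = ½ × 58.2386 × 5.125 = $149.24 thousand.

$149.24 thousand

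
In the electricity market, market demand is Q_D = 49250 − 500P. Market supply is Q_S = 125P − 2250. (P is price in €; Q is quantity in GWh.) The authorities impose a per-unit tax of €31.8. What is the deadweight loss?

In inverse form: demand P = 98.5 − 0.002Q, supply P = 18 + 0.008Q.
Competitive equilibrium: 98.5 − 0.002Q = 18 + 0.008Q → Q* = 8050, P* = 82.4.
With the tax, the buyer price exceeds the seller price by 31.8: (98.5 − 0.002Q) − (18 + 0.008Q) = 31.8 → Q' = 4870.
ΔQ = 8050 − 4870 = 3180; the wedge equals the tax, 31.8.
Deadweight loss = ½ × 3180 × 31.8 = €50562.

€50562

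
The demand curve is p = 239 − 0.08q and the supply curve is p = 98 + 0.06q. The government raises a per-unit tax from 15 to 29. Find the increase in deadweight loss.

2200

Competitive equilibrium: 239 − 0.08q = 98 + 0.06q → q* = 1007.1429, p* = 158.4286.
For a per-unit tax t: Δq = t/0.14, so DWL = ½·t·(t/0.14) = t²/0.28.
At t = 15: DWL = 803.571. At t = 29: DWL = 3003.571.
Increase = 3003.571 − 803.571 = 2200.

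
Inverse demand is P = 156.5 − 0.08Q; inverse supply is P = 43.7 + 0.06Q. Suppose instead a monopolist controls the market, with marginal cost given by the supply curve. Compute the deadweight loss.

6008.90

Competitive equilibrium: 156.5 − 0.08Q = 43.7 + 0.06Q → Q* = 805.7143, P* = 92.0429.
Marginal revenue: MR = 156.5 − 0.16Q. Set MR = MC: 156.5 − 0.16Q = 43.7 + 0.06Q → Q_m = 512.7273.
Price P_m = 156.5 − 0.08·512.7273 = 115.4818; MC(Q_m) = 43.7 + 0.06·512.7273 = 74.4636.
Competitive Q* = 805.7143, so ΔQ = 292.987; wedge = 115.4818 − 74.4636 = 41.0182.
Welfare loss = ½ × 292.987 × 41.0182 = 6008.90.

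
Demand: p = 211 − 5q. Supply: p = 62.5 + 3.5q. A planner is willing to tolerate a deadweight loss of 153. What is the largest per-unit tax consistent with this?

51

Competitive equilibrium: 211 − 5q = 62.5 + 3.5q → q* = 17.4706, p* = 123.6471.
A tax t gives Δq = t/8.5 and wedge t, so DWL = t²/17.
t²/17 = 153 → t² = 2601 → t = 51.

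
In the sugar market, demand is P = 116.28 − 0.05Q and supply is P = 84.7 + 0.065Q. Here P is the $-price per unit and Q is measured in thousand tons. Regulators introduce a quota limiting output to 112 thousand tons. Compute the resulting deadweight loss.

$1520.39 thousand

Competitive equilibrium: 116.28 − 0.05Q = 84.7 + 0.065Q → Q* = 274.6087, P* = 102.5496.
At Q = 112: demand price = 116.28 − 0.05·112 = 110.68; supply price = 84.7 + 0.065·112 = 91.98.
ΔQ = 274.6087 − 112 = 162.6087; wedge = 110.68 − 91.98 = 18.7.
Deadweight loss = ½ × 162.6087 × 18.7 = $1520.39 thousand.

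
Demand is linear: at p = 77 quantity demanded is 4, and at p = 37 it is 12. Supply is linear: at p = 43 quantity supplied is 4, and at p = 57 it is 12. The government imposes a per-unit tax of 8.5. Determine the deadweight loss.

Demand slope = (37 − 77)/(12 − 4) = −5, so p = 97 − 5q.
Supply slope = (57 − 43)/(12 − 4) = 1.75, so p = 36 + 1.75q.
Competitive equilibrium: 97 − 5q = 36 + 1.75q → q* = 9.037, p* = 51.8148.
With the tax, the buyer price exceeds the seller price by 8.5: (97 − 5q) − (36 + 1.75q) = 8.5 → q' = 7.7778.
Δq = 9.037 − 7.7778 = 1.2592; the wedge equals the tax, 8.5.
Welfare loss = ½ × 1.2592 × 8.5 = 5.35.

5.35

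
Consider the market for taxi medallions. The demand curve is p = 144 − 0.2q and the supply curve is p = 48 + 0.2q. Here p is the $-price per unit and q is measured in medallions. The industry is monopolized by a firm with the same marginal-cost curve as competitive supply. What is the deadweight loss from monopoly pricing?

$1280

Competitive equilibrium: 144 − 0.2q = 48 + 0.2q → q* = 240, p* = 96.
Marginal revenue: MR = 144 − 0.4q. Set MR = MC: 144 − 0.4q = 48 + 0.2q → q_m = 160.
Price p_m = 144 − 0.2·160 = 112; MC(q_m) = 48 + 0.2·160 = 80.
Competitive q* = 240, so Δq = 80; wedge = 112 − 80 = 32.
Deadweight loss = ½ × 80 × 32 = $1280.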